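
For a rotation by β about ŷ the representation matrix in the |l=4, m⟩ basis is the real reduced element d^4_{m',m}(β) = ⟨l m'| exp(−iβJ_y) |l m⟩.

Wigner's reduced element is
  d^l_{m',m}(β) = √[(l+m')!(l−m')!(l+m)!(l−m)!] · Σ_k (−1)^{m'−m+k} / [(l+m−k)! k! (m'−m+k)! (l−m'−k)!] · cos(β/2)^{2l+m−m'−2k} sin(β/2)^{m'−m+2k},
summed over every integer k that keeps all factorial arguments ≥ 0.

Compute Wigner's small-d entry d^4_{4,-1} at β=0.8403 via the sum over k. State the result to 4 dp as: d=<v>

d=-0.0643

d^4_{4,-1}(β=0.8403) via Wigner's sum:
With c≡cos(β/2)=0.913028 and s≡sin(β/2)=0.407897, N=[40320·1·6·120]^{1/2}=5387.986637
k∈{0} keeps every argument non-negative
  k=0: (−1)^5·5387.9866/(720)·0.9130^3·0.4079^5 = -0.064313
d^4_{4,-1}(0.8403) = -0.064313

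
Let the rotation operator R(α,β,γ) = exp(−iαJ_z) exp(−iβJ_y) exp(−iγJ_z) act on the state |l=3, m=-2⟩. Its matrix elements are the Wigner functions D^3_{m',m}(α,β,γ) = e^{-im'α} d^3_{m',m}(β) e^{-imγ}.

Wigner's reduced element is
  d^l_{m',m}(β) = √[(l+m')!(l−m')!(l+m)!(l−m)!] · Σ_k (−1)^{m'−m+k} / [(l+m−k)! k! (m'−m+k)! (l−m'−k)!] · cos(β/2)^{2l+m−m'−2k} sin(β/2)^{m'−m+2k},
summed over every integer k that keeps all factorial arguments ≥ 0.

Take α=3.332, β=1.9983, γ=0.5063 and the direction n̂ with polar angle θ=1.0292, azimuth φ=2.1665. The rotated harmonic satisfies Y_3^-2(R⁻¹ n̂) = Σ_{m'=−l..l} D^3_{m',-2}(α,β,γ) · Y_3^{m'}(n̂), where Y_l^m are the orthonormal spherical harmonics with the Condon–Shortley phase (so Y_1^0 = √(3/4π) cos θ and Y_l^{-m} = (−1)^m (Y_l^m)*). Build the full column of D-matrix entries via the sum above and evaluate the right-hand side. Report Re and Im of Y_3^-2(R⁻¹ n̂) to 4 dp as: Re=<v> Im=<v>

Re=0.0653 Im=-0.0689

Need the full column D^3_{m',-2} for m'=−3..3 at α=3.332, β=1.9983, γ=0.5063.
cos(β/2)=0.541017, sin(β/2)=0.841011
d^3_{-3,-2}: single k=1 term ⇒ +0.095485;  D = +0.001244-0.095477i
d^3_{-2,-2}: k∈[0..1] ⇒ +0.025077 -0.302983 = -0.277907;  D = -0.049037-0.273546i
d^3_{-1,-2}: k∈[0..1] ⇒ -0.123270 +0.595757 = +0.472487;  D = -0.169884-0.440889i
d^3_{0,-2}: k∈[0..1] ⇒ +0.331902 -0.802030 = -0.470128;  D = -0.249007-0.398769i
d^3_{1,-2}: k∈[0..1] ⇒ -0.595757 +0.719815 = +0.124057;  D = -0.084436-0.090889i
d^3_{2,-2}: k∈[0..1] ⇒ +0.732150 -0.353844 = +0.378306;  D = +0.305283+0.223423i
d^3_{3,-2}: single k=0 term ⇒ -0.557566;  D = +0.504131+0.238184i
Y_3^{m'}(θ=1.0292,φ=2.1665) and Σ D·Y over m':
  (+0.0012-0.0955i)·(+0.2564-0.0563i)  (-0.0490-0.2735i)·(-0.1433+0.3593i)  (-0.1699-0.4409i)·(-0.0511-0.0754i)  (-0.2490-0.3988i)·(-0.3215+0.0000i)  (-0.0844-0.0909i)·(+0.0511-0.0754i)  (+0.3053+0.2234i)·(-0.1433-0.3593i)  (+0.5041+0.2382i)·(-0.2564-0.0563i)
Y_3^-2(R⁻¹ n̂) = +0.065320-0.068907i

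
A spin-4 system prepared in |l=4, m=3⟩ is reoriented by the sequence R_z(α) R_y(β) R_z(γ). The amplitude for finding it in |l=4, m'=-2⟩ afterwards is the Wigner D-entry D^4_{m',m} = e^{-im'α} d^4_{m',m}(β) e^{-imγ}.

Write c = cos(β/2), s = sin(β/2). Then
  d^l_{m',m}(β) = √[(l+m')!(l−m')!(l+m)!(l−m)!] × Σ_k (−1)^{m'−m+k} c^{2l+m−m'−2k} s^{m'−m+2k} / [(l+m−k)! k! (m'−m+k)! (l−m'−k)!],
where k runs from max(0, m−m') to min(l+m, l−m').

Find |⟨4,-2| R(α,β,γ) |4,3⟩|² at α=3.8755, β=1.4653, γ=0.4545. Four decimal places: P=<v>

First d^4_{-2,3}(β=1.4653), then the phase factors e^{-i(-2)α} and e^{-i(3)γ}:
c=cos(1.4653/2)=0.743405, s=sin(1.4653/2)=0.668842; N=√[2·720·5040·1]=2693.993318
k∈{5,6} keeps every argument non-negative
  k=5: (−1)^0·2693.9933/(240)·0.7434^3·0.6688^5 = +0.617275
  k=6: (−1)^1·2693.9933/(720)·0.7434^1·0.6688^7 = -0.166554
d^4_{-2,3}(1.4653) = +0.617275 -0.166554 = +0.450721
|D^4_{-2,3}|² = |d^4_{-2,3}(β)|² = (+0.450721)² = 0.203150 (the z-rotation phases have unit modulus)

P=0.2031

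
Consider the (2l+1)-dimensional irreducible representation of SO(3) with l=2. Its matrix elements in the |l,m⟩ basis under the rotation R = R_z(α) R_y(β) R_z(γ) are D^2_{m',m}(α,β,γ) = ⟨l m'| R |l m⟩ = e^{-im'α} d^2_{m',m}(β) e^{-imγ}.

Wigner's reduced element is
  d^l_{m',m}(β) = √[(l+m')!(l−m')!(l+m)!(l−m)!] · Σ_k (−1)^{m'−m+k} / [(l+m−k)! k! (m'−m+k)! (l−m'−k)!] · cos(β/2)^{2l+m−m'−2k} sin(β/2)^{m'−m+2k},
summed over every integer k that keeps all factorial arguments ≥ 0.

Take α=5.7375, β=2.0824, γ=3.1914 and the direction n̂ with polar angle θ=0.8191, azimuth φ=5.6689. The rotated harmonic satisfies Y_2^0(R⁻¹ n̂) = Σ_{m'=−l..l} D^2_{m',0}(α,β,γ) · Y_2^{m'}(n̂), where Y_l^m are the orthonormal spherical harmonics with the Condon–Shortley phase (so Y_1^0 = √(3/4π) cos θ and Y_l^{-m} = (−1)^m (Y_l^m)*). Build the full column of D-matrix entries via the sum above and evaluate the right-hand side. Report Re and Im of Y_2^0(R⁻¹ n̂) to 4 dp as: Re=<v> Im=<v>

Re=-0.2296 Im=0.0000

Need the full column D^2_{m',0} for m'=−2..2 at α=5.7375, β=2.0824, γ=3.1914.
cos(β/2)=0.505185, sin(β/2)=0.863011
d^2_{-2,0}: single k=2 term ⇒ +0.465596;  D = +0.214765-0.413105i
d^2_{-1,0}: k∈[1..2] ⇒ +0.272548 -0.795381 = -0.522833;  D = -0.446903+0.271352i
d^2_{0,0}: k∈[0..2] ⇒ +0.065133 -0.760315 +0.554709 = -0.140473;  D = -0.140473+0.000000i
d^2_{1,0}: k∈[0..1] ⇒ -0.272548 +0.795381 = +0.522833;  D = +0.446903+0.271352i
d^2_{2,0}: single k=0 term ⇒ +0.465596;  D = +0.214765+0.413105i
Y_2^{m'}(θ=0.8191,φ=5.6689) and Σ D·Y over m':
  (+0.2148-0.4131i)·(+0.0692+0.1942i)  (-0.4469+0.2714i)·(+0.3149+0.2221i)  (-0.1405+0.0000i)·(+0.1258+0.0000i)  (+0.4469+0.2714i)·(-0.3149+0.2221i)  (+0.2148+0.4131i)·(+0.0692-0.1942i)
Y_2^0(R⁻¹ n̂) = -0.229567+0.000000i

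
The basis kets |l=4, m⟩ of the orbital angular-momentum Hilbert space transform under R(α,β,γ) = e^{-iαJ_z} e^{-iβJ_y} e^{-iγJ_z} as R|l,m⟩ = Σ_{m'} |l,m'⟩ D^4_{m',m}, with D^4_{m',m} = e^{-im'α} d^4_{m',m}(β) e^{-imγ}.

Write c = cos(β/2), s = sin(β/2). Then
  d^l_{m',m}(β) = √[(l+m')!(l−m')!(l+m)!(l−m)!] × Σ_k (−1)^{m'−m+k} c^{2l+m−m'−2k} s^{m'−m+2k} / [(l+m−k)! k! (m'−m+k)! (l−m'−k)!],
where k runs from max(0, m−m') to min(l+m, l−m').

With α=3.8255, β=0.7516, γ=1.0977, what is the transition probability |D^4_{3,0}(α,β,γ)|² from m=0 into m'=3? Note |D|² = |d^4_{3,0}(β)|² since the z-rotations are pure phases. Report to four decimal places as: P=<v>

First d^4_{3,0}(β=0.7516), then the phase factors e^{-i(3)α} and e^{-i(0)γ}:
Half-angle: c=0.930214, s=0.367017. N=√(5040·1·24·24)=1703.830978
k∈{0,1} keeps every argument non-negative
  k=0: (−1)^3·1703.8310/(144)·0.9302^5·0.3670^3 = -0.407415
  k=1: (−1)^4·1703.8310/(144)·0.9302^3·0.3670^5 = +0.063422
d^4_{3,0}(0.7516) = -0.407415 +0.063422 = -0.343993
|D^4_{3,0}|² = |d^4_{3,0}(β)|² = (-0.343993)² = 0.118331 (the z-rotation phases have unit modulus)

P=0.1183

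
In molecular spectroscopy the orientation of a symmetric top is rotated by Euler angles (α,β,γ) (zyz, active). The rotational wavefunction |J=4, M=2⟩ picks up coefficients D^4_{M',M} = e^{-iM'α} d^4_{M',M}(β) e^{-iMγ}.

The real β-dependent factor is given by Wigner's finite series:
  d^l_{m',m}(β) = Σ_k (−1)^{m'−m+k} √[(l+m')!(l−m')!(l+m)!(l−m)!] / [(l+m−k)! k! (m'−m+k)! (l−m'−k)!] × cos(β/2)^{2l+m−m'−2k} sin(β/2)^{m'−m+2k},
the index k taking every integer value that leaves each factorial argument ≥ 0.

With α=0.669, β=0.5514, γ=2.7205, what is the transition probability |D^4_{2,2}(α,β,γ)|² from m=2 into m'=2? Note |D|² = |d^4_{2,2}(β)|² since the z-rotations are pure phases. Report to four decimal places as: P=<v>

P=0.0099

First d^4_{2,2}(β=0.5514), then the phase factors e^{-i(2)α} and e^{-i(2)γ}:
c=cos(0.5514/2)=0.962235, s=sin(0.5514/2)=0.272221; N=√[720·2·720·2]=1440.000000
k: max(0,(2)−(2))=0 … min(4+(2),4−(2))=2
  k=0: (−1)^0·1440.0000/(1440)·0.9622^8·0.2722^0 = +0.734935
  k=1: (−1)^1·1440.0000/(120)·0.9622^6·0.2722^2 = -0.705846
  k=2: (−1)^2·1440.0000/(96)·0.9622^4·0.2722^4 = +0.070615
d^4_{2,2}(0.5514) = +0.734935 -0.705846 +0.070615 = +0.099705
|D^4_{2,2}|² = |d^4_{2,2}(β)|² = (+0.099705)² = 0.009941 (the z-rotation phases have unit modulus)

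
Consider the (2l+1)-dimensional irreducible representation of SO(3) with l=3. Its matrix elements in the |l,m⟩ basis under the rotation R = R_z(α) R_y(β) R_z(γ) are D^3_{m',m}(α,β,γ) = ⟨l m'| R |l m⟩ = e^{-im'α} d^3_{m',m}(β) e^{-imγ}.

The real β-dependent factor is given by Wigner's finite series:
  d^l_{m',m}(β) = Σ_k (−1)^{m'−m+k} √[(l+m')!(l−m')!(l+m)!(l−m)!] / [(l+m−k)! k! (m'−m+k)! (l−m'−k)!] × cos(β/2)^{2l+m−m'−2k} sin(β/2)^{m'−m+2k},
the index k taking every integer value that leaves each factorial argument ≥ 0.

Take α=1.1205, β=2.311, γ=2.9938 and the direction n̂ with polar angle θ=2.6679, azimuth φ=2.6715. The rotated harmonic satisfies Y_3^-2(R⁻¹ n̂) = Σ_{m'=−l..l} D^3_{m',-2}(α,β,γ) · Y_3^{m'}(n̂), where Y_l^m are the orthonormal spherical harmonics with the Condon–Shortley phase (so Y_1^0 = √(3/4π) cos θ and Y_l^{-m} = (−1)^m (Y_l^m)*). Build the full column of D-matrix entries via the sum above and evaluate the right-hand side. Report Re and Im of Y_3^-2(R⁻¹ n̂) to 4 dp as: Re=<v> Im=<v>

Re=0.0207 Im=-0.3912

Need the full column D^3_{m',-2} for m'=−3..3 at α=1.1205, β=2.311, γ=2.9938.
cos(β/2)=0.403461, sin(β/2)=0.914997
d^3_{-3,-2}: single k=1 term ⇒ +0.023961;  D = -0.023892+0.001812i
d^3_{-2,-2}: k∈[0..1] ⇒ +0.004313 -0.110922 = -0.106608;  D = +0.039010-0.099215i
d^3_{-1,-2}: k∈[0..1] ⇒ -0.030933 +0.318195 = +0.287262;  D = +0.194942+0.210991i
d^3_{0,-2}: k∈[0..1] ⇒ +0.121508 -0.624946 = -0.503437;  D = -0.481604+0.146651i
d^3_{1,-2}: k∈[0..1] ⇒ -0.318195 +0.818275 = +0.500080;  D = +0.077060-0.494107i
d^3_{2,-2}: k∈[0..1] ⇒ +0.570495 -0.586837 = -0.016342;  D = +0.013441+0.009295i
d^3_{3,-2}: single k=0 term ⇒ -0.633833;  D = +0.551467-0.312457i
Y_3^{m'}(θ=2.6679,φ=2.6715) and Σ D·Y over m':
  (-0.0239+0.0018i)·(-0.0063-0.0391i)  (+0.0390-0.0992i)·(-0.1116-0.1529i)  (+0.1949+0.2110i)·(-0.3890-0.1976i)  (-0.4816+0.1467i)·(-0.3186+0.0000i)  (+0.0771-0.4941i)·(+0.3890-0.1976i)  (+0.0134+0.0093i)·(-0.1116+0.1529i)  (+0.5515-0.3125i)·(+0.0063-0.0391i)
Y_3^-2(R⁻¹ n̂) = +0.020709-0.391249i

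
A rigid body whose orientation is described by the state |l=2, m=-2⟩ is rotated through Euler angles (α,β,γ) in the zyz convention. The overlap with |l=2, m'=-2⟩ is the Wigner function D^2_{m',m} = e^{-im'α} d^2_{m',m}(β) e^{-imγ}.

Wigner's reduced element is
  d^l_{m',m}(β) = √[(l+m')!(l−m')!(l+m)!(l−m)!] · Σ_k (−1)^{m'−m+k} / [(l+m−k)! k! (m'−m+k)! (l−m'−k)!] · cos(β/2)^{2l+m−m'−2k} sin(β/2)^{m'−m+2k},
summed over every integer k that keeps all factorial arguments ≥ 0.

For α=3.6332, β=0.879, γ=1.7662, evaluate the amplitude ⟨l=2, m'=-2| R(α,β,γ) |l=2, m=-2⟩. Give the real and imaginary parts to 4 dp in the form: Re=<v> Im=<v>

Re=-0.1311 Im=-0.6578

D^2_{-2,-2}(3.6332,0.879,1.7662) = e^{-i·-2·3.6332}·d^2_{-2,-2}(0.879)·e^{-i·-2·1.7662}. Compute d first:
With c≡cos(β/2)=0.904965 and s≡sin(β/2)=0.425487, N=[1·24·1·24]^{1/2}=24.000000
k: max(0,(-2)−(-2))=0 … min(2+(-2),2−(-2))=0
  k=0: (−1)^0·24.0000/(24)·0.9050^4·0.4255^0 = +0.670697
d^2_{-2,-2}(0.879) = +0.670697
Attach z-rotation phases: D = e^{-i(-2)(3.6332)}·(+0.670697)·e^{-i(-2)(1.7662)} = -0.131126-0.657754i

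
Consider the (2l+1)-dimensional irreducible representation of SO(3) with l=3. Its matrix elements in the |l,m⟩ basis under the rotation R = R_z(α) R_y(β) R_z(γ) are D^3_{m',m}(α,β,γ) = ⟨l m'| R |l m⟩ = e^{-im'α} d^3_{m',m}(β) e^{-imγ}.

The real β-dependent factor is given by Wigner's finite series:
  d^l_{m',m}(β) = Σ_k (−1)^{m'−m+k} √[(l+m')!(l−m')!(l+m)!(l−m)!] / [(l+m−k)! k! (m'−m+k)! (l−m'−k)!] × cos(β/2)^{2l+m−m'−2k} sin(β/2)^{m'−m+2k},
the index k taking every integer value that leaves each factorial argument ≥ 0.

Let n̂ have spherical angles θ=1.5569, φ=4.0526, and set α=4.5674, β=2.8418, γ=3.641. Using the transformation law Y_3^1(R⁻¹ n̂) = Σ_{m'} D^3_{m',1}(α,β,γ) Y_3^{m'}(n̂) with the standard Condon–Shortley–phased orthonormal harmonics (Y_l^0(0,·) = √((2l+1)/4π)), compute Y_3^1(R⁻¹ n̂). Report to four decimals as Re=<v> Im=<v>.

Re=0.2202 Im=0.0073

Need the full column D^3_{m',1} for m'=−3..3 at α=4.5674, β=2.8418, γ=3.641.
cos(β/2)=0.149336, sin(β/2)=0.988787
d^3_{-3,1}: single k=4 term ⇒ +0.082562;  D = -0.066399-0.049069i
d^3_{-2,1}: k∈[3..4] ⇒ +0.020362 -0.446351 = -0.425988;  D = -0.300016+0.302418i
d^3_{-1,1}: k∈[2..4] ⇒ +0.002917 -0.170540 +0.934578 = +0.766955;  D = +0.460722+0.613152i
d^3_{0,1}: k∈[1..3] ⇒ +0.000254 -0.033459 +0.488953 = +0.455748;  D = -0.400086+0.218260i
d^3_{1,1}: k∈[0..2] ⇒ +0.000011 -0.003890 +0.127905 = +0.124026;  D = -0.043043-0.116318i
d^3_{2,1}: k∈[0..1] ⇒ -0.000232 +0.020362 = +0.020130;  D = +0.019690-0.004185i
d^3_{3,1}: single k=0 term ⇒ +0.001883;  D = +0.000121+0.001879i
Y_3^{m'}(θ=1.5569,φ=4.0526) and Σ D·Y over m':
  (-0.0664-0.0491i)·(+0.3828+0.1657i)  (-0.3000+0.3024i)·(-0.0035-0.0138i)  (+0.4607+0.6132i)·(+0.1979-0.2551i)  (-0.4001+0.2183i)·(-0.0156+0.0000i)  (-0.0430-0.1163i)·(-0.1979-0.2551i)  (+0.0197-0.0042i)·(-0.0035+0.0138i)  (+0.0001+0.0019i)·(-0.3828+0.1657i)
Y_3^1(R⁻¹ n̂) = +0.220205+0.007273i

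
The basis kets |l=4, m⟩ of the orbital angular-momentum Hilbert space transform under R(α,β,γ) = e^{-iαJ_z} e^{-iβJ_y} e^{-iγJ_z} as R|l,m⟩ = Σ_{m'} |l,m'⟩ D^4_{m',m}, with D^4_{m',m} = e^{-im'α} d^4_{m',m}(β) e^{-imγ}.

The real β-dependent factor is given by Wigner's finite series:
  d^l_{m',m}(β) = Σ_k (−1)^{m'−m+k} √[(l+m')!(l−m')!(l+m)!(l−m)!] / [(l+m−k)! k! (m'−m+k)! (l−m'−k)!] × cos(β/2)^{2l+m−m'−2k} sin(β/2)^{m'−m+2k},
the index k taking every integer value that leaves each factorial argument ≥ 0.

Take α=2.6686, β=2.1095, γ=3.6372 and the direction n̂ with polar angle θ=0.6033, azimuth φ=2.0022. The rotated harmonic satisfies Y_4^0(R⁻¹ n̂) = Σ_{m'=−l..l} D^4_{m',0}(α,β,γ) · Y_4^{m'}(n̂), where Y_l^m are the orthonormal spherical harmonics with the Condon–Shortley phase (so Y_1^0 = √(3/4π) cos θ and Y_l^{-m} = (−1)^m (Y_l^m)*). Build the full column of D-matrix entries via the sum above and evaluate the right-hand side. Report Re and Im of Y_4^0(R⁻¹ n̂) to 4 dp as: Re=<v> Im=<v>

Need the full column D^4_{m',0} for m'=−4..4 at α=2.6686, β=2.1095, γ=3.6372.
cos(β/2)=0.493445, sin(β/2)=0.869777
d^4_{-4,0}: single k=4 term ⇒ +0.283881;  D = -0.089616-0.269365i
d^4_{-3,0}: k∈[3..4] ⇒ +0.227762 -0.707653 = -0.479890;  D = +0.072577-0.474370i
d^4_{-2,0}: k∈[2..4] ⇒ +0.103603 -0.858375 +1.000107 = +0.245334;  D = +0.143507-0.198984i
d^4_{-1,0}: k∈[1..4] ⇒ +0.027707 -0.516517 +1.604805 -0.831015 = +0.284981;  D = -0.253692+0.129824i
d^4_{0,0}: k∈[0..4] ⇒ +0.003515 -0.174731 +1.221489 -1.686728 +0.327539 = -0.308916;  D = -0.308916+0.000000i
d^4_{1,0}: k∈[0..3] ⇒ -0.027707 +0.516517 -1.604805 +0.831015 = -0.284981;  D = +0.253692+0.129824i
d^4_{2,0}: k∈[0..2] ⇒ +0.103603 -0.858375 +1.000107 = +0.245334;  D = +0.143507+0.198984i
d^4_{3,0}: k∈[0..1] ⇒ -0.227762 +0.707653 = +0.479890;  D = -0.072577-0.474370i
d^4_{4,0}: single k=0 term ⇒ +0.283881;  D = -0.089616+0.269365i
Y_4^{m'}(θ=0.6033,φ=2.0022) and Σ D·Y over m':
  (-0.0896-0.2694i)·(-0.0071-0.0453i)  (+0.0726-0.4744i)·(+0.1811+0.0514i)  (+0.1435-0.1990i)·(-0.2624+0.3065i)  (-0.2537+0.1298i)·(-0.1614-0.3507i)  (-0.3089+0.0000i)·(-0.1322+0.0000i)  (+0.2537+0.1298i)·(+0.1614-0.3507i)  (+0.1435+0.1990i)·(-0.2624-0.3065i)  (-0.0726-0.4744i)·(-0.1811+0.0514i)  (-0.0896+0.2694i)·(-0.0071+0.0453i)
Y_4^0(R⁻¹ n̂) = +0.312378-0.000000i

Re=0.3124 Im=0.0000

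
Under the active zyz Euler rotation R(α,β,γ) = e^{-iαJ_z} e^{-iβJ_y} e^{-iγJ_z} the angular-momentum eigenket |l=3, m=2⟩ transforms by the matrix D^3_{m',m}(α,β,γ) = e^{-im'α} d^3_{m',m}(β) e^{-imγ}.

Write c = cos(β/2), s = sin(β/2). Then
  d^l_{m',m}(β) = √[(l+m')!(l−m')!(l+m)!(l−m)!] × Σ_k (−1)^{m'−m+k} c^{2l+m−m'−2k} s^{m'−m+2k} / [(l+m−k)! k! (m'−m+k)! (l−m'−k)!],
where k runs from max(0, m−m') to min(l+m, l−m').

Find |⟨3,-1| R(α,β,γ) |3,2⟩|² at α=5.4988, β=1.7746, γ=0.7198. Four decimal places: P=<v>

Split into d^3_{-1,2}(β=1.7746) × two z-phases.
c=cos(1.7746/2)=0.631508, s=sin(1.7746/2)=0.775370; N=√[2·24·120·1]=75.894664
The bounds max(0,m−m')=3 and min(l+m,l−m')=4 give 2 terms
  k=3: (−1)^0·75.8947/(12)·0.6315^3·0.7754^3 = +0.742493
  k=4: (−1)^1·75.8947/(24)·0.6315^1·0.7754^5 = -0.559657
d^3_{-1,2}(1.7746) = +0.742493 -0.559657 = +0.182835
|D^3_{-1,2}|² = |d^3_{-1,2}(β)|² = (+0.182835)² = 0.033429 (the z-rotation phases have unit modulus)

P=0.0334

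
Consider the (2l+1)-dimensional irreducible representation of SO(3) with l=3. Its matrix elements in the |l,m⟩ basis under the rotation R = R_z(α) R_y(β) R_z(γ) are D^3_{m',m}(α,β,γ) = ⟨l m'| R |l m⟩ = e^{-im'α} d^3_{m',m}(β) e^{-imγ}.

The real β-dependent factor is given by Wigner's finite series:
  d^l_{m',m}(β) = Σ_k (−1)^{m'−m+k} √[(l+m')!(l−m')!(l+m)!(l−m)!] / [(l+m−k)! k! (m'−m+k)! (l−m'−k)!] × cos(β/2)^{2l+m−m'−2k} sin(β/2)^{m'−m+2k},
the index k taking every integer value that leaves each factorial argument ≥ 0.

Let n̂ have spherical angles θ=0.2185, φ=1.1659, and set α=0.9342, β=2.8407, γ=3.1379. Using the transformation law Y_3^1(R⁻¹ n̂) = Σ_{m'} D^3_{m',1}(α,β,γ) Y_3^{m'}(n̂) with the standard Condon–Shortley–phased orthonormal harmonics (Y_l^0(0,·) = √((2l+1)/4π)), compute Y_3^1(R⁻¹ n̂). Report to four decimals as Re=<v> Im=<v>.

Need the full column D^3_{m',1} for m'=−3..3 at α=0.9342, β=2.8407, γ=3.1379.
cos(β/2)=0.149879, sin(β/2)=0.988704
d^3_{-3,1}: single k=4 term ⇒ +0.083137;  D = +0.078507-0.027357i
d^3_{-2,1}: k∈[3..4] ⇒ +0.020580 -0.447790 = -0.427209;  D = -0.126778+0.407965i
d^3_{-1,1}: k∈[2..4] ⇒ +0.002960 -0.171727 +0.934111 = +0.765343;  D = -0.452692-0.617107i
d^3_{0,1}: k∈[1..3] ⇒ +0.000259 -0.033817 +0.490529 = +0.456971;  D = -0.456968-0.001687i
d^3_{1,1}: k∈[0..2] ⇒ +0.000011 -0.003946 +0.128796 = +0.124861;  D = -0.074595+0.100129i
d^3_{2,1}: k∈[0..1] ⇒ -0.000236 +0.020580 = +0.020344;  D = +0.005894+0.019472i
d^3_{3,1}: single k=0 term ⇒ +0.001910;  D = +0.001799+0.000642i
Y_3^{m'}(θ=0.2185,φ=1.1659) and Σ D·Y over m':
  (+0.0785-0.0274i)·(-0.0040+0.0015i)  (-0.1268+0.4080i)·(-0.0323-0.0339i)  (-0.4527-0.6171i)·(+0.1039-0.2424i)  (-0.4570-0.0017i)·(+0.6430+0.0000i)  (-0.0746+0.1001i)·(-0.1039-0.2424i)  (+0.0059+0.0195i)·(-0.0323+0.0339i)  (+0.0018+0.0006i)·(+0.0040+0.0015i)
Y_3^1(R⁻¹ n̂) = -0.441625+0.043140i

Re=-0.4416 Im=0.0431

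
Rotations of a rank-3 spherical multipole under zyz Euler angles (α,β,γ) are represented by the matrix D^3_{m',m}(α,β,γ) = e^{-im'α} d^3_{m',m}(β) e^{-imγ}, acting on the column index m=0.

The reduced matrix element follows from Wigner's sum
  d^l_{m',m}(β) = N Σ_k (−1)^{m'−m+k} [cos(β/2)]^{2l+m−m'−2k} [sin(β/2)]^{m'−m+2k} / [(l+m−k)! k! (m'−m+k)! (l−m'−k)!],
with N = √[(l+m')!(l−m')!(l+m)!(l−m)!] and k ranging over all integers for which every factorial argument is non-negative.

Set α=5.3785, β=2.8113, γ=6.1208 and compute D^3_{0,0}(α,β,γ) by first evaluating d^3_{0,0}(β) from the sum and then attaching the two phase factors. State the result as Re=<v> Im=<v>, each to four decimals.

Split into d^3_{0,0}(β=2.8113) × two z-phases.
With c≡cos(β/2)=0.164397 and s≡sin(β/2)=0.986394, N=[6·6·6·6]^{1/2}=36.000000
k: max(0,(0)−(0))=0 … min(3+(0),3−(0))=3
  k=0: (−1)^0·36.0000/(36)·0.1644^6·0.9864^0 = +0.000020
  k=1: (−1)^1·36.0000/(4)·0.1644^4·0.9864^2 = -0.006396
  k=2: (−1)^2·36.0000/(4)·0.1644^2·0.9864^4 = +0.230267
  k=3: (−1)^3·36.0000/(36)·0.1644^0·0.9864^6 = -0.921093
d^3_{0,0}(2.8113) = +0.000020 -0.006396 +0.230267 -0.921093 = -0.697203
Phases: e^{-i·(0)·5.3785}=+1.000000+0.000000i, e^{-i·(0)·6.1208}=+1.000000+0.000000i ⇒ D=-0.697203+0.000000i

Re=-0.6972 Im=0.0000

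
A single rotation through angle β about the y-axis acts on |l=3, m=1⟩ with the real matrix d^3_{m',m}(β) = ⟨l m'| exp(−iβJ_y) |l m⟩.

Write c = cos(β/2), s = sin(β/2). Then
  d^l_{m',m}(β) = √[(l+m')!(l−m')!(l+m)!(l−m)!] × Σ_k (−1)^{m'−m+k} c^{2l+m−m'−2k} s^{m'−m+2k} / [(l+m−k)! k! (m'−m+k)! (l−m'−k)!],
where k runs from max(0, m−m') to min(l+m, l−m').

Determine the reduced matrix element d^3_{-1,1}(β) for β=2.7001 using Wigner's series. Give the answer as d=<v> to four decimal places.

d=0.5284

d^3_{-1,1}(β=2.7001) via Wigner's sum:
With c≡cos(β/2)=0.218958 and s≡sin(β/2)=0.975734, N=[2·24·24·2]^{1/2}=48.000000
The bounds max(0,m−m')=2 and min(l+m,l−m')=4 give 3 terms
  k=2: (−1)^0·48.0000/(8)·0.2190^4·0.9757^2 = +0.013130
  k=3: (−1)^1·48.0000/(6)·0.2190^2·0.9757^4 = -0.347646
  k=4: (−1)^2·48.0000/(48)·0.2190^0·0.9757^6 = +0.862958
d^3_{-1,1}(2.7001) = +0.013130 -0.347646 +0.862958 = +0.528441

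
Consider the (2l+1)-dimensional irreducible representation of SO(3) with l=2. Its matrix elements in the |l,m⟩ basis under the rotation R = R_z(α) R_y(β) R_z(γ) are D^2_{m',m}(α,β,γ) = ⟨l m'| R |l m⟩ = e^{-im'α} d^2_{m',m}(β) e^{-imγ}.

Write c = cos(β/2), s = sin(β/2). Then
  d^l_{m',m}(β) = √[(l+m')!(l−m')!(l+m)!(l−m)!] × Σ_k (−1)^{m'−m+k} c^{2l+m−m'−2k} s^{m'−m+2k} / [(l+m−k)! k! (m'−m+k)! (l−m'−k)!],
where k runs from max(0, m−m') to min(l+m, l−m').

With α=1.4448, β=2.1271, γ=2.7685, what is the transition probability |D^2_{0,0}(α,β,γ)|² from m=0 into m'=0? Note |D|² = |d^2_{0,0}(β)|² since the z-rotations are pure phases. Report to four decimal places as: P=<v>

Split into d^2_{0,0}(β=2.1271) × two z-phases.
With c≡cos(β/2)=0.485772 and s≡sin(β/2)=0.874085, N=[2·2·2·2]^{1/2}=4.000000
Admissible k: 0..2 (factorial args all ≥0)
  k=0: (−1)^0·4.0000/(4)·0.4858^4·0.8741^0 = +0.055684
  k=1: (−1)^1·4.0000/(1)·0.4858^2·0.8741^2 = -0.721162
  k=2: (−1)^2·4.0000/(4)·0.4858^0·0.8741^4 = +0.583735
d^2_{0,0}(2.1271) = +0.055684 -0.721162 +0.583735 = -0.081743
|D^2_{0,0}|² = |d^2_{0,0}(β)|² = (-0.081743)² = 0.006682 (the z-rotation phases have unit modulus)

P=0.0067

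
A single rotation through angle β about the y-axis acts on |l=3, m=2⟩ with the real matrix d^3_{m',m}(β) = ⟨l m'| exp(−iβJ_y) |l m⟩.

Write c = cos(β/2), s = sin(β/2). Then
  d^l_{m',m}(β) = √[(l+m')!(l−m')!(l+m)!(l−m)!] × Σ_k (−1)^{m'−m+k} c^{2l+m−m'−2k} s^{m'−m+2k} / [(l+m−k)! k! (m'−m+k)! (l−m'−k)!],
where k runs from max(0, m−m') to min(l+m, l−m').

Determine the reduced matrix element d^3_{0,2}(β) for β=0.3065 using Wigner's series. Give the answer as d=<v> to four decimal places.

d=0.1188

d^3_{0,2}(β=0.3065) via Wigner's sum:
Half-angle: c=0.988280, s=0.152651. N=√(6·6·120·1)=65.726707
k: max(0,(2)−(0))=2 … min(3+(2),3−(0))=3
  k=2: (−1)^0·65.7267/(12)·0.9883^4·0.1527^2 = +0.121753
  k=3: (−1)^1·65.7267/(12)·0.9883^2·0.1527^4 = -0.002905
d^3_{0,2}(0.3065) = +0.121753 -0.002905 = +0.118848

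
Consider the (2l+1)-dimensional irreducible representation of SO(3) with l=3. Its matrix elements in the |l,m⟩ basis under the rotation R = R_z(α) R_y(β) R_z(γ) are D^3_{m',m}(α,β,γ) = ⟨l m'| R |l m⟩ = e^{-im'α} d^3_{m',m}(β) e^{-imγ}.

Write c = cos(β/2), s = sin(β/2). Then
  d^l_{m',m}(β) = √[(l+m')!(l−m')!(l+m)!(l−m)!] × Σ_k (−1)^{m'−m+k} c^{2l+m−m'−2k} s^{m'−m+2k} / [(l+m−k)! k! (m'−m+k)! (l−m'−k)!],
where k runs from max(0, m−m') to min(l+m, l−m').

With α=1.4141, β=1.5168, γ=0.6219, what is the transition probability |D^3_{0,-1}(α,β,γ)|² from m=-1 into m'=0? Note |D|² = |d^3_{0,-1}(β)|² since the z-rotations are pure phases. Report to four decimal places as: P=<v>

First d^3_{0,-1}(β=1.5168), then the phase factors e^{-i(0)α} and e^{-i(-1)γ}:
c=cos(1.5168/2)=0.725937, s=sin(1.5168/2)=0.687761; N=√[6·6·2·24]=41.569219
The bounds max(0,m−m')=0 and min(l+m,l−m')=2 give 3 terms
  k=0: (−1)^1·41.5692/(12)·0.7259^5·0.6878^1 = -0.480312
  k=1: (−1)^2·41.5692/(4)·0.7259^3·0.6878^3 = +1.293367
  k=2: (−1)^3·41.5692/(12)·0.7259^1·0.6878^5 = -0.386970
d^3_{0,-1}(1.5168) = -0.480312 +1.293367 -0.386970 = +0.426084
|D^3_{0,-1}|² = |d^3_{0,-1}(β)|² = (+0.426084)² = 0.181548 (the z-rotation phases have unit modulus)

P=0.1815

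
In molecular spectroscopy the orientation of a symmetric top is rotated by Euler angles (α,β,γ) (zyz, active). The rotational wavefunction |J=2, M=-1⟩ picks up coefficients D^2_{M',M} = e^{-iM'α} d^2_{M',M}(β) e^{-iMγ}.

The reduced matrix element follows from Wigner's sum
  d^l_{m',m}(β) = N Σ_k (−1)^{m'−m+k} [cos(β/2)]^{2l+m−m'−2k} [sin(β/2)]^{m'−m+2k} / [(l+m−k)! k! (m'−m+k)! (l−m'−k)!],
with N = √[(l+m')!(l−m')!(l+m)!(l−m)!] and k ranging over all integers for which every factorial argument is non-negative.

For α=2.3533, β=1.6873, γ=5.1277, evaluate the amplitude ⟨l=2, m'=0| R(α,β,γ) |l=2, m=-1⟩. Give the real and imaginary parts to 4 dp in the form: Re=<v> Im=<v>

D^2_{0,-1}(2.3533,1.6873,5.1277) = e^{-i·0·2.3533}·d^2_{0,-1}(1.6873)·e^{-i·-1·5.1277}. Compute d first:
c=cos(1.6873/2)=0.664740, s=sin(1.6873/2)=0.747074; N=√[2·2·1·6]=4.898979
Admissible k: 0..1 (factorial args all ≥0)
  k=0: (−1)^1·4.8990/(2)·0.6647^3·0.7471^1 = -0.537521
  k=1: (−1)^2·4.8990/(2)·0.6647^1·0.7471^3 = +0.678921
d^2_{0,-1}(1.6873) = -0.537521 +0.678921 = +0.141400
D = (+1.000000+0.000000i)·(+0.141400)·(+0.403475-0.914991i) = +0.057051-0.129379i

Re=0.0571 Im=-0.1294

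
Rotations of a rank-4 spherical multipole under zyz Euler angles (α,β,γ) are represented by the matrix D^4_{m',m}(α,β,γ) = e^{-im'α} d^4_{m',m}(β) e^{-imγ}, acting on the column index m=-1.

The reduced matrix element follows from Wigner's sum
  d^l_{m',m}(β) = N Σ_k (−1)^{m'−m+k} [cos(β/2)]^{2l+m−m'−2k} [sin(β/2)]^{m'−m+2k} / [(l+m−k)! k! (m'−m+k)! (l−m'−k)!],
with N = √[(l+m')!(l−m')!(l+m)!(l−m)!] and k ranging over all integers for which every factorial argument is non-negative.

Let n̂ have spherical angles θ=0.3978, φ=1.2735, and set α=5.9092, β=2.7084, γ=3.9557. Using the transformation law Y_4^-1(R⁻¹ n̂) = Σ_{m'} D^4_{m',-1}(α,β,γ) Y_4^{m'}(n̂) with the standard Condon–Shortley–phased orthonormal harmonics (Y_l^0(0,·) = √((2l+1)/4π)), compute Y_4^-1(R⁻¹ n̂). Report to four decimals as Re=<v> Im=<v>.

Need the full column D^4_{m',-1} for m'=−4..4 at α=5.9092, β=2.7084, γ=3.9557.
cos(β/2)=0.214907, sin(β/2)=0.976635
d^4_{-4,-1}: single k=3 term ⇒ +0.003196;  D = -0.002481+0.002014i
d^4_{-3,-1}: k∈[2..3] ⇒ +0.000746 -0.025671 = -0.024925;  D = +0.023754-0.007553i
d^4_{-2,-1}: k∈[1..3] ⇒ +0.000088 -0.009058 +0.124717 = +0.115746;  D = -0.115493-0.007650i
d^4_{-1,-1}: k∈[0..3] ⇒ +0.000005 -0.001409 +0.058217 -0.400768 = -0.343956;  D = +0.311176+0.146542i
d^4_{0,-1}: k∈[0..3] ⇒ -0.000092 +0.011458 -0.236634 +0.814497 = +0.589229;  D = -0.404516-0.428436i
d^4_{1,-1}: k∈[0..3] ⇒ +0.000940 -0.058217 +0.601151 -0.827669 = -0.283795;  D = +0.105978+0.263265i
d^4_{2,-1}: k∈[0..2] ⇒ -0.006039 +0.187075 -0.772700 = -0.591664;  D = +0.005158+0.591641i
d^4_{3,-1}: k∈[0..1] ⇒ +0.025671 -0.318099 = -0.292428;  D = -0.104455+0.273136i
d^4_{4,-1}: single k=0 term ⇒ -0.065994;  D = -0.044463+0.048768i
Y_4^{m'}(θ=0.3978,φ=1.2735) and Σ D·Y over m':
  (-0.0025+0.0020i)·(+0.0037+0.0092i)  (+0.0238-0.0076i)·(-0.0522+0.0421i)  (-0.1155-0.0076i)·(-0.2058-0.1392i)  (+0.3112+0.1465i)·(+0.1460-0.4765i)  (-0.4045-0.4284i)·(+0.2947+0.0000i)  (+0.1060+0.2633i)·(-0.1460-0.4765i)  (+0.0052+0.5916i)·(-0.2058+0.1392i)  (-0.1045+0.2731i)·(+0.0522+0.0421i)  (-0.0445+0.0488i)·(+0.0037-0.0092i)
Y_4^-1(R⁻¹ n̂) = +0.027702-0.433626i

Re=0.0277 Im=-0.4336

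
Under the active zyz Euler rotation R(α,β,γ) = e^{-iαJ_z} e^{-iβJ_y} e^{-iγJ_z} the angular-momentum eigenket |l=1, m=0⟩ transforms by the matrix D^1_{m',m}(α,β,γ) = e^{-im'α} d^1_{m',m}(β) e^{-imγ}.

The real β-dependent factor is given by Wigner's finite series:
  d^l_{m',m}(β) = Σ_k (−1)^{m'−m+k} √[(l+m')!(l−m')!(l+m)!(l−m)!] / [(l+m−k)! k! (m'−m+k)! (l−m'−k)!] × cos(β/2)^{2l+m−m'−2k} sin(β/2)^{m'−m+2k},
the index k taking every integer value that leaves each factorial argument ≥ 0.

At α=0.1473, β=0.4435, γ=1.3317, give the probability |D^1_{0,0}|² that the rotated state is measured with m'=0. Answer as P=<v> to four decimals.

D^1_{0,0}(0.1473,0.4435,1.3317) = e^{-i·0·0.1473}·d^1_{0,0}(0.4435)·e^{-i·0·1.3317}. Compute d first:
c=cos(0.4435/2)=0.975514, s=sin(0.4435/2)=0.219937; N=√[1·1·1·1]=1.000000
The bounds max(0,m−m')=0 and min(l+m,l−m')=1 give 2 terms
  k=0: (−1)^0·1.0000/(1)·0.9755^2·0.2199^0 = +0.951628
  k=1: (−1)^1·1.0000/(1)·0.9755^0·0.2199^2 = -0.048372
d^1_{0,0}(0.4435) = +0.951628 -0.048372 = +0.903255
|D^1_{0,0}|² = |d^1_{0,0}(β)|² = (+0.903255)² = 0.815870 (the z-rotation phases have unit modulus)

P=0.8159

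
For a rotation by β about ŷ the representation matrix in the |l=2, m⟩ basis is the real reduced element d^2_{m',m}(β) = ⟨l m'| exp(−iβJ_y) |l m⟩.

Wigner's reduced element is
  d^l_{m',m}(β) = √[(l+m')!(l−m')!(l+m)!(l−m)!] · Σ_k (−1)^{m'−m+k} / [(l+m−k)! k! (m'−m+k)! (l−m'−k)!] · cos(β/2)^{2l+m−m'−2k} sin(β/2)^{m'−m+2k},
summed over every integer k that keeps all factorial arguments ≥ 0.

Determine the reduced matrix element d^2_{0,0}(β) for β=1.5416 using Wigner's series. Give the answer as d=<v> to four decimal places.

d=-0.4987

d^2_{0,0}(β=1.5416) via Wigner's sum:
c=cos(1.5416/2)=0.717354, s=sin(1.5416/2)=0.696709; N=√[2·2·2·2]=4.000000
k: max(0,(0)−(0))=0 … min(2+(0),2−(0))=2
  k=0: (−1)^0·4.0000/(4)·0.7174^4·0.6967^0 = +0.264809
  k=1: (−1)^1·4.0000/(1)·0.7174^2·0.6967^2 = -0.999148
  k=2: (−1)^2·4.0000/(4)·0.7174^0·0.6967^4 = +0.235617
d^2_{0,0}(1.5416) = +0.264809 -0.999148 +0.235617 = -0.498722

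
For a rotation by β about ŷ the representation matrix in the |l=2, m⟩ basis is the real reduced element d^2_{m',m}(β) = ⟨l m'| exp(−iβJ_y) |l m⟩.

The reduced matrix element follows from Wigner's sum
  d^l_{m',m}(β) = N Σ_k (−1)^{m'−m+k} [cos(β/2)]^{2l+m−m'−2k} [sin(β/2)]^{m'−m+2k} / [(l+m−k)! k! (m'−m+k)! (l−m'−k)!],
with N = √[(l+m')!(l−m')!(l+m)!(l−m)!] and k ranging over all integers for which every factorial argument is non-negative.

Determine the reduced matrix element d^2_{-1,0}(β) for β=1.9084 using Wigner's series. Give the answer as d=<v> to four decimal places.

d^2_{-1,0}(β=1.9084) via Wigner's sum:
With c≡cos(β/2)=0.578262 and s≡sin(β/2)=0.815851, N=[1·6·2·2]^{1/2}=4.898979
Admissible k: 1..2 (factorial args all ≥0)
  k=1: (−1)^0·4.8990/(2)·0.5783^3·0.8159^1 = +0.386420
  k=2: (−1)^1·4.8990/(2)·0.5783^1·0.8159^3 = -0.769189
d^2_{-1,0}(1.9084) = +0.386420 -0.769189 = -0.382769

d=-0.3828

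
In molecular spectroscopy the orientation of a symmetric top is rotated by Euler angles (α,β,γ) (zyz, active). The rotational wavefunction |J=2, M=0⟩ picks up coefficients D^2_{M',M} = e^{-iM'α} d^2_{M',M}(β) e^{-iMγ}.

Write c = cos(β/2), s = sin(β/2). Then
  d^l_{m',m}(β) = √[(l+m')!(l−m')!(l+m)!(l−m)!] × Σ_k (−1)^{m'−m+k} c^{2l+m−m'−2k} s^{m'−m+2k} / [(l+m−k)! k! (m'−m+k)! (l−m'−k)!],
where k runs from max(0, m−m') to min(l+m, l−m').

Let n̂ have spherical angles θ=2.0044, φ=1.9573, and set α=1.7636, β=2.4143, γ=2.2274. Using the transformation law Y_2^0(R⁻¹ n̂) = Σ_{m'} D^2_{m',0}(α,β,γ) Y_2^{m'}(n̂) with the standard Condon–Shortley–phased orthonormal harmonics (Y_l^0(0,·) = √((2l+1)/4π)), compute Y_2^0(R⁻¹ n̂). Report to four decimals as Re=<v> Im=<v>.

Need the full column D^2_{m',0} for m'=−2..2 at α=1.7636, β=2.4143, γ=2.2274.
cos(β/2)=0.355684, sin(β/2)=0.934606
d^2_{-2,0}: single k=2 term ⇒ +0.270684;  D = -0.250808-0.101810i
d^2_{-1,0}: k∈[1..2] ⇒ +0.103015 -0.711257 = -0.608242;  D = +0.116546-0.596972i
d^2_{0,0}: k∈[0..2] ⇒ +0.016005 -0.442025 +0.762982 = +0.336962;  D = +0.336962+0.000000i
d^2_{1,0}: k∈[0..1] ⇒ -0.103015 +0.711257 = +0.608242;  D = -0.116546-0.596972i
d^2_{2,0}: single k=0 term ⇒ +0.270684;  D = -0.250808+0.101810i
Y_2^{m'}(θ=2.0044,φ=1.9573) and Σ D·Y over m':
  (-0.2508-0.1018i)·(-0.2277+0.2221i)  (+0.1165-0.5970i)·(+0.1110+0.2728i)  (+0.3370+0.0000i)·(-0.1484+0.0000i)  (-0.1165-0.5970i)·(-0.1110+0.2728i)  (-0.2508+0.1018i)·(-0.2277-0.2221i)
Y_2^0(R⁻¹ n̂) = +0.461053+0.000000i

Re=0.4611 Im=0.0000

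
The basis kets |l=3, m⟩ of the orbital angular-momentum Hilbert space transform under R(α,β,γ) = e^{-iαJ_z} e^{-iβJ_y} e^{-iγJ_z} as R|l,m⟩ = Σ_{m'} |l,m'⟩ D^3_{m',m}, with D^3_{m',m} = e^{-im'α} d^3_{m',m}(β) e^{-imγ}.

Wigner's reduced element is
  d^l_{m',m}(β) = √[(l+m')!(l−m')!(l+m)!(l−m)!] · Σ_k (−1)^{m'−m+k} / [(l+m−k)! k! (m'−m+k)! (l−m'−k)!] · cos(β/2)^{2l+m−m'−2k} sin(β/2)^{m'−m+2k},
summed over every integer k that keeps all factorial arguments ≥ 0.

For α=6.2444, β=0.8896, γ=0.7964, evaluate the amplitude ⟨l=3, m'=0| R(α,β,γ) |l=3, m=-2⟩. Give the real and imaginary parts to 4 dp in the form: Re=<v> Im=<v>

First d^3_{0,-2}(β=0.8896), then the phase factors e^{-i(0)α} and e^{-i(-2)γ}:
Half-angle: c=0.902697, s=0.430277. N=√(6·6·1·120)=65.726707
The bounds max(0,m−m')=0 and min(l+m,l−m')=1 give 2 terms
  k=0: (−1)^2·65.7267/(12)·0.9027^4·0.4303^2 = +0.673326
  k=1: (−1)^3·65.7267/(12)·0.9027^2·0.4303^4 = -0.152981
d^3_{0,-2}(0.8896) = +0.673326 -0.152981 = +0.520344
Attach z-rotation phases: D = e^{-i(0)(6.2444)}·(+0.520344)·e^{-i(-2)(0.7964)} = -0.011449+0.520218i

Re=-0.0114 Im=0.5202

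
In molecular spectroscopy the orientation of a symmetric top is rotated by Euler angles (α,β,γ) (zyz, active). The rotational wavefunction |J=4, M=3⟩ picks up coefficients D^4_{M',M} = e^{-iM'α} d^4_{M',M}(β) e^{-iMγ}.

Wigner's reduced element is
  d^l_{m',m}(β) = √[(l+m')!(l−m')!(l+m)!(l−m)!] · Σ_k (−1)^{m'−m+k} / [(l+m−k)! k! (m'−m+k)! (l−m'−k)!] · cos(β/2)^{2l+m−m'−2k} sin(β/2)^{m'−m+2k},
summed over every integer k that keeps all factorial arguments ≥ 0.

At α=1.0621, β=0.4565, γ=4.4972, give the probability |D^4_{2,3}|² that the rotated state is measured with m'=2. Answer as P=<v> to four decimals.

P=0.3485

Split into d^4_{2,3}(β=0.4565) × two z-phases.
With c≡cos(β/2)=0.974064 and s≡sin(β/2)=0.226273, N=[720·2·5040·1]^{1/2}=2693.993318
The bounds max(0,m−m')=1 and min(l+m,l−m')=2 give 2 terms
  k=1: (−1)^0·2693.9933/(720)·0.9741^7·0.2263^1 = +0.704384
  k=2: (−1)^1·2693.9933/(240)·0.9741^5·0.2263^3 = -0.114031
d^4_{2,3}(0.4565) = +0.704384 -0.114031 = +0.590353
|D^4_{2,3}|² = |d^4_{2,3}(β)|² = (+0.590353)² = 0.348517 (the z-rotation phases have unit modulus)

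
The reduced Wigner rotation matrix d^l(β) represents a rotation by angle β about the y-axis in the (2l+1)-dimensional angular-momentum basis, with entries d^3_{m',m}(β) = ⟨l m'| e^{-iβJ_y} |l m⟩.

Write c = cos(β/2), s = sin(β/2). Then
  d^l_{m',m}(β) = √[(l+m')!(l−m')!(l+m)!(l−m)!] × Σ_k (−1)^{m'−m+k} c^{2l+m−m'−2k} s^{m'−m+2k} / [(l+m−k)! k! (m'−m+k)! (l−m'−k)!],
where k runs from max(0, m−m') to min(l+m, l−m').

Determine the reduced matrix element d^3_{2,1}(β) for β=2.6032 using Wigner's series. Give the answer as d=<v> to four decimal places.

d^3_{2,1}(β=2.6032) via Wigner's sum:
Half-angle: c=0.265957, s=0.963985. N=√(120·1·24·2)=75.894664
Admissible k: 0..1 (factorial args all ≥0)
  k=0: (−1)^1·75.8947/(24)·0.2660^5·0.9640^1 = -0.004056
  k=1: (−1)^2·75.8947/(12)·0.2660^3·0.9640^3 = +0.106580
d^3_{2,1}(2.6032) = -0.004056 +0.106580 = +0.102523

d=0.1025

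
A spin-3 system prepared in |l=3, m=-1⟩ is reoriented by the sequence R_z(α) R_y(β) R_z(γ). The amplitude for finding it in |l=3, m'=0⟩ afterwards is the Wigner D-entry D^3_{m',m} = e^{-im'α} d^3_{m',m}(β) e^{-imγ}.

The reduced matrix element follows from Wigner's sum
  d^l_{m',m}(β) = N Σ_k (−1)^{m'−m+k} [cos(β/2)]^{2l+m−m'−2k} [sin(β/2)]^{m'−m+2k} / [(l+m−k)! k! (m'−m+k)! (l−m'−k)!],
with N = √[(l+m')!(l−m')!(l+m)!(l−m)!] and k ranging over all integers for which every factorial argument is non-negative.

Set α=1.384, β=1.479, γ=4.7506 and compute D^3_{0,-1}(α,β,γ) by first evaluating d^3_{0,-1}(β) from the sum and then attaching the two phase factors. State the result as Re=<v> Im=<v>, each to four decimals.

D^3_{0,-1}(1.384,1.479,4.7506) = e^{-i·0·1.384}·d^3_{0,-1}(1.479)·e^{-i·-1·4.7506}. Compute d first:
Half-angle: c=0.738806, s=0.673919. N=√(6·6·2·24)=41.569219
The bounds max(0,m−m')=0 and min(l+m,l−m')=2 give 3 terms
  k=0: (−1)^1·41.5692/(12)·0.7388^5·0.6739^1 = -0.513865
  k=1: (−1)^2·41.5692/(4)·0.7388^3·0.6739^3 = +1.282699
  k=2: (−1)^3·41.5692/(12)·0.7388^1·0.6739^5 = -0.355761
d^3_{0,-1}(1.479) = -0.513865 +1.282699 -0.355761 = +0.413073
Attach z-rotation phases: D = e^{-i(0)(1.384)}·(+0.413073)·e^{-i(-1)(4.7506)} = +0.015780-0.412772i

Re=0.0158 Im=-0.4128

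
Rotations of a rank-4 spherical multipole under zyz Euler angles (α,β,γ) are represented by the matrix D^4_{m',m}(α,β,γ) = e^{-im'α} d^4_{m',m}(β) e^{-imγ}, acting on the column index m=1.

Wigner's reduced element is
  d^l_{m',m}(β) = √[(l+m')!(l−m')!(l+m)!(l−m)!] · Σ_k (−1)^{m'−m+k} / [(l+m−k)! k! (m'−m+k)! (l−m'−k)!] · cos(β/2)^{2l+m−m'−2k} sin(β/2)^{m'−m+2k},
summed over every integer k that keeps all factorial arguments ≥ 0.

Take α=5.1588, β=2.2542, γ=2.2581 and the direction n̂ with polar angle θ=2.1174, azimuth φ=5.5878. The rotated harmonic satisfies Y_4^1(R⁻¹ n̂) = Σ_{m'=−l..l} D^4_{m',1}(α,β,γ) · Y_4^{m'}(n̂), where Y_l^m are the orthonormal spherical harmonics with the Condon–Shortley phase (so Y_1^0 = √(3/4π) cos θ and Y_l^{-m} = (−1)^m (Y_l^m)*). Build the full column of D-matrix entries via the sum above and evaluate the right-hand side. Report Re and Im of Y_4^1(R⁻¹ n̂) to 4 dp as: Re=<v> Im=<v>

Need the full column D^4_{m',1} for m'=−4..4 at α=5.1588, β=2.2542, γ=2.2581.
cos(β/2)=0.429281, sin(β/2)=0.903171
d^4_{-4,1}: single k=5 term ⇒ +0.355769;  D = +0.316796-0.161902i
d^4_{-3,1}: k∈[4..5] ⇒ +0.298927 -0.793914 = -0.494987;  D = -0.393472-0.300319i
d^4_{-2,1}: k∈[3..5] ⇒ +0.151891 -1.008511 +0.892828 = +0.036208;  D = -0.007389+0.035446i
d^4_{-1,1}: k∈[2..5] ⇒ +0.051049 -0.677902 +1.500356 -0.442752 = +0.430751;  D = -0.418313+0.102764i
d^4_{0,1}: k∈[1..4] ⇒ +0.010851 -0.288193 +1.275677 -0.941123 = +0.057212;  D = -0.036298-0.044222i
d^4_{1,1}: k∈[0..3] ⇒ +0.001153 -0.076574 +0.677902 -1.000237 = -0.397755;  D = -0.168369+0.360363i
d^4_{2,1}: k∈[0..2] ⇒ -0.010294 +0.227837 -0.672341 = -0.454798;  D = -0.454779+0.004243i
d^4_{3,1}: k∈[0..1] ⇒ +0.040519 -0.298927 = -0.258408;  D = -0.113732-0.232034i
d^4_{4,1}: single k=0 term ⇒ -0.080373;  D = +0.049825-0.063066i
Y_4^{m'}(θ=2.1174,φ=5.5878) and Σ D·Y over m':
  (+0.3168-0.1619i)·(-0.2206+0.0830i)  (-0.3935-0.3003i)·(+0.1999-0.3530i)  (-0.0074+0.0354i)·(+0.0390+0.2141i)  (-0.4183+0.1028i)·(+0.1788+0.1492i)  (-0.0363-0.0442i)·(-0.2698+0.0000i)  (-0.1684+0.3604i)·(-0.1788+0.1492i)  (-0.4548+0.0042i)·(+0.0390-0.2141i)  (-0.1137-0.2320i)·(-0.1999-0.3530i)  (+0.0498-0.0631i)·(-0.2206-0.0830i)
Y_4^1(R⁻¹ n̂) = -0.445191+0.212803i

Re=-0.4452 Im=0.2128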